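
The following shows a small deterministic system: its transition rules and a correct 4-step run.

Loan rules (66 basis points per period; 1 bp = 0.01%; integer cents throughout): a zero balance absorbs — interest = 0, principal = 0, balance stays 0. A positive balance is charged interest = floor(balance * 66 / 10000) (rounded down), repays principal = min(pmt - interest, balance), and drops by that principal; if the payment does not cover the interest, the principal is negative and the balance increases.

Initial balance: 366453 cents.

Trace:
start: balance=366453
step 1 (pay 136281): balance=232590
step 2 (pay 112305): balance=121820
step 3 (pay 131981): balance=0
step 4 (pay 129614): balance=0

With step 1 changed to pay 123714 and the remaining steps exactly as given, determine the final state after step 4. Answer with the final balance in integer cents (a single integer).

(re-executing from step 1 with the substitution; state before step 1: balance=366453)
step 1 (pay 123714): balance=245157
step 2 (pay 112305): balance=134470
step 3 (pay 131981): balance=3376
step 4 (pay 129614): balance=0

0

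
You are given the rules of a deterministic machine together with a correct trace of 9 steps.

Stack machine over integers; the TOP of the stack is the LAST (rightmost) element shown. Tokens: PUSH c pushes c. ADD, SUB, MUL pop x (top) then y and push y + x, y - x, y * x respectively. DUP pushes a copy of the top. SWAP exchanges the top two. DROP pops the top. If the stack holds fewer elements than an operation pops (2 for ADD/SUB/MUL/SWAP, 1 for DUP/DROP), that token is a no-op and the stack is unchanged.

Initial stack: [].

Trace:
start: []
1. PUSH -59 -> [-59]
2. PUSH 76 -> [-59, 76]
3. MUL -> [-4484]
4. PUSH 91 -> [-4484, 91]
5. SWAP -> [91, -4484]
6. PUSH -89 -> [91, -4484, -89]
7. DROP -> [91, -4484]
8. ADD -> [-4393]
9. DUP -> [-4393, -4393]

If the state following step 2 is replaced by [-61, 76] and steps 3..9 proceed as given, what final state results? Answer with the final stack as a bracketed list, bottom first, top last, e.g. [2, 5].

state after step 2 := [-61, 76]
3. MUL -> [-4636]
4. PUSH 91 -> [-4636, 91]
5. SWAP -> [91, -4636]
6. PUSH -89 -> [91, -4636, -89]
7. DROP -> [91, -4636]
8. ADD -> [-4545]
9. DUP -> [-4545, -4545]

[-4545, -4545]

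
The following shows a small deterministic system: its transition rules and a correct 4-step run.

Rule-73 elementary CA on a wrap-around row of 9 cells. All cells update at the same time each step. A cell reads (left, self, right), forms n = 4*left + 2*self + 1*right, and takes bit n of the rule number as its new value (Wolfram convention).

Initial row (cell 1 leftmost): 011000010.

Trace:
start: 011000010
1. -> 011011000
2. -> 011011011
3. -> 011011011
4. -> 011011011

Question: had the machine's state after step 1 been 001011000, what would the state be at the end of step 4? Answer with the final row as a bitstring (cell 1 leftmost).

000011000

state after step 1 := 001011000
2. -> 100011011
3. -> 101011010
4. -> 000011000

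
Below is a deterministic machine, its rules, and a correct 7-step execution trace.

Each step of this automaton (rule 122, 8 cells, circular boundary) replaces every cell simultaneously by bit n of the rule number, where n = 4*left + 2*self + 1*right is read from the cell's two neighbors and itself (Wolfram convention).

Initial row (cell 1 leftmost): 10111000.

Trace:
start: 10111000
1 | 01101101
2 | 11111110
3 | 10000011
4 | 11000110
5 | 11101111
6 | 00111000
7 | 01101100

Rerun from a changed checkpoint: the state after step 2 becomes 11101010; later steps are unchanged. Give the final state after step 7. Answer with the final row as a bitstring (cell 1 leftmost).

10111111

state after step 2 := 11101010
3 | 10110101
4 | 11111011
5 | 00001110
6 | 00011011
7 | 10111111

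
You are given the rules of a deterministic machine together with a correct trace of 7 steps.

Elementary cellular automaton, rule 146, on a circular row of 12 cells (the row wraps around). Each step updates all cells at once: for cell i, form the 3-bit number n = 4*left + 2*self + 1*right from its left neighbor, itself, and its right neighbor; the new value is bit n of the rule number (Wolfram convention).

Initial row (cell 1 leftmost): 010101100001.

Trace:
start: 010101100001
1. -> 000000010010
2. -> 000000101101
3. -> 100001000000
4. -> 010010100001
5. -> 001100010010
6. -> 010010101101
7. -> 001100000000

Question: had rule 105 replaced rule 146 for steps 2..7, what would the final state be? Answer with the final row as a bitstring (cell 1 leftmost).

(re-executing steps 2..7 under rule 105; state before step 2: 000000010010)
2. -> 111111000000
3. -> 100001011110
4. -> 001100110011
5. -> 001100110011
6. -> 001100110011
7. -> 001100110011

001100110011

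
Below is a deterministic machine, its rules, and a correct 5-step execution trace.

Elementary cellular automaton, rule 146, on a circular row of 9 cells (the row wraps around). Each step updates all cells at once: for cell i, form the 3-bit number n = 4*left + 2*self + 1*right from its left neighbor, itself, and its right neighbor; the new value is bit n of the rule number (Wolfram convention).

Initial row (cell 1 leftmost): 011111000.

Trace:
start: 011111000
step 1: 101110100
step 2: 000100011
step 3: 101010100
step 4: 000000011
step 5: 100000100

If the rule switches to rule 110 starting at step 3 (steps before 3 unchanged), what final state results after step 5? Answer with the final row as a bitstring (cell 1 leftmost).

110111111

(re-executing steps 3..5 under rule 110; state before step 3: 000100011)
step 3: 001100111
step 4: 011101101
step 5: 110111111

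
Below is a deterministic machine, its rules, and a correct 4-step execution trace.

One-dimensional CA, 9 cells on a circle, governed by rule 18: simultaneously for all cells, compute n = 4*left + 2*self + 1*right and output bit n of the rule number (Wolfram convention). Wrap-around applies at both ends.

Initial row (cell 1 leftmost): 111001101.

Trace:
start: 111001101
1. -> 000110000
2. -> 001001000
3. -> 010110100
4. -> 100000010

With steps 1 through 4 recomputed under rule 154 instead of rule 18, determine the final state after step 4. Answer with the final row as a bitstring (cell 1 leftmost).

011011110

(re-executing steps 1..4 under rule 154; state before step 1: 111001101)
1. -> 110111001
2. -> 100110111
3. -> 011100111
4. -> 011011110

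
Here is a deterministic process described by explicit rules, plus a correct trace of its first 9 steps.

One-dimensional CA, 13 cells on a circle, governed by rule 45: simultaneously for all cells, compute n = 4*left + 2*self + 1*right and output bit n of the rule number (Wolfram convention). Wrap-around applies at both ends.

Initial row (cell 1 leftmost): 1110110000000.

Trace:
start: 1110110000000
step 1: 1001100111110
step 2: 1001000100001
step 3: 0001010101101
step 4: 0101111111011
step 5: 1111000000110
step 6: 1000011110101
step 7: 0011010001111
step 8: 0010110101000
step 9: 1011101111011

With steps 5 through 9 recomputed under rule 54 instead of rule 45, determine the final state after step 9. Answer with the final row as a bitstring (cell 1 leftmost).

0010111000110

(re-executing steps 5..9 under rule 54; state before step 5: 0101111111011)
step 5: 1110000000100
step 6: 0001000001111
step 7: 1011100010000
step 8: 1100010111001
step 9: 0010111000110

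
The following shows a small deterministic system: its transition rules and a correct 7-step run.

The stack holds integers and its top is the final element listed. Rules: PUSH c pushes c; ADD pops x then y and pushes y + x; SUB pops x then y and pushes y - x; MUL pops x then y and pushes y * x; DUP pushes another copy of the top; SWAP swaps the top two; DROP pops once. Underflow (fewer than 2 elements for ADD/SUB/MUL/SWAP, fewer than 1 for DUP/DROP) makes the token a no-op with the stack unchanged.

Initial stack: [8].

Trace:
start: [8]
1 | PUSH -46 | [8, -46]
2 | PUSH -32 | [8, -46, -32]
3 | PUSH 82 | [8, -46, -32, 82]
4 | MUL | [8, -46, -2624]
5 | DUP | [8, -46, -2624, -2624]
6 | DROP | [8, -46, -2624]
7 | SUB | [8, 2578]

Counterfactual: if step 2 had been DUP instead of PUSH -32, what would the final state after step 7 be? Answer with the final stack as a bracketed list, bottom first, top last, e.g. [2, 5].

(re-executing from step 2 with the substitution; state before step 2: [8, -46])
2 | DUP | [8, -46, -46]
3 | PUSH 82 | [8, -46, -46, 82]
4 | MUL | [8, -46, -3772]
5 | DUP | [8, -46, -3772, -3772]
6 | DROP | [8, -46, -3772]
7 | SUB | [8, 3726]

[8, 3726]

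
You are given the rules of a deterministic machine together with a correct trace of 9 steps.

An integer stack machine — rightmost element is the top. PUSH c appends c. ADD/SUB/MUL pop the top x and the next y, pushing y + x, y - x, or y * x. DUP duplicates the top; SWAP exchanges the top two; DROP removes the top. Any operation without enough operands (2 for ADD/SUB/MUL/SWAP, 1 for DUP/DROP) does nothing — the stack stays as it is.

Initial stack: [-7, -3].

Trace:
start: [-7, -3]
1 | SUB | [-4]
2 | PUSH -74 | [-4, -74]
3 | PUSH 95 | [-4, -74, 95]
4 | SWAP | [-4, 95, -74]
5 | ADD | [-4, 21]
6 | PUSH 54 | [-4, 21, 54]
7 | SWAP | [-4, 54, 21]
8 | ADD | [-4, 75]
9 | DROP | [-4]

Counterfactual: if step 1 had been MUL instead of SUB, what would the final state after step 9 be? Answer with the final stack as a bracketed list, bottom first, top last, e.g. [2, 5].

(re-executing from step 1 with the substitution; state before step 1: [-7, -3])
1 | MUL | [21]
2 | PUSH -74 | [21, -74]
3 | PUSH 95 | [21, -74, 95]
4 | SWAP | [21, 95, -74]
5 | ADD | [21, 21]
6 | PUSH 54 | [21, 21, 54]
7 | SWAP | [21, 54, 21]
8 | ADD | [21, 75]
9 | DROP | [21]

[21]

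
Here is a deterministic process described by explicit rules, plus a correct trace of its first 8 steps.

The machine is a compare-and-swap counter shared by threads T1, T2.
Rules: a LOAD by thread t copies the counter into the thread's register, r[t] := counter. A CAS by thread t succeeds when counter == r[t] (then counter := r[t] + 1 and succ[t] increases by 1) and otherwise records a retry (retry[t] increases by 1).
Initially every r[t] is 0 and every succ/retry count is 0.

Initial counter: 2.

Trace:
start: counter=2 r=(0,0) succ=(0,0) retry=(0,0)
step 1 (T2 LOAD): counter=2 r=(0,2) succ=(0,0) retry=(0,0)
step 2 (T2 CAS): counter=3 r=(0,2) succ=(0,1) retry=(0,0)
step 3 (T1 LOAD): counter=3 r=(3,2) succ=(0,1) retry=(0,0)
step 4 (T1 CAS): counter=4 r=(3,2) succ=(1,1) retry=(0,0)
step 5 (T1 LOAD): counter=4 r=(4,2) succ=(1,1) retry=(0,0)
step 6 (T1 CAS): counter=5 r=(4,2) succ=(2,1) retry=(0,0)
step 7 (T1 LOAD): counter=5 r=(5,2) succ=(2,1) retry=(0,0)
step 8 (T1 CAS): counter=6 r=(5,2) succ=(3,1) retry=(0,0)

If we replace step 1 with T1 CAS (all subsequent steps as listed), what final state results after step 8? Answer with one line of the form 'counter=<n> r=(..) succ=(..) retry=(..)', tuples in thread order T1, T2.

counter=5 r=(4,0) succ=(3,0) retry=(1,1)

(re-executing from step 1 with the substitution; state before step 1: counter=2 r=(0,0) succ=(0,0) retry=(0,0))
step 1 (T1 CAS): counter=2 r=(0,0) succ=(0,0) retry=(1,0)
step 2 (T2 CAS): counter=2 r=(0,0) succ=(0,0) retry=(1,1)
step 3 (T1 LOAD): counter=2 r=(2,0) succ=(0,0) retry=(1,1)
step 4 (T1 CAS): counter=3 r=(2,0) succ=(1,0) retry=(1,1)
step 5 (T1 LOAD): counter=3 r=(3,0) succ=(1,0) retry=(1,1)
step 6 (T1 CAS): counter=4 r=(3,0) succ=(2,0) retry=(1,1)
step 7 (T1 LOAD): counter=4 r=(4,0) succ=(2,0) retry=(1,1)
step 8 (T1 CAS): counter=5 r=(4,0) succ=(3,0) retry=(1,1)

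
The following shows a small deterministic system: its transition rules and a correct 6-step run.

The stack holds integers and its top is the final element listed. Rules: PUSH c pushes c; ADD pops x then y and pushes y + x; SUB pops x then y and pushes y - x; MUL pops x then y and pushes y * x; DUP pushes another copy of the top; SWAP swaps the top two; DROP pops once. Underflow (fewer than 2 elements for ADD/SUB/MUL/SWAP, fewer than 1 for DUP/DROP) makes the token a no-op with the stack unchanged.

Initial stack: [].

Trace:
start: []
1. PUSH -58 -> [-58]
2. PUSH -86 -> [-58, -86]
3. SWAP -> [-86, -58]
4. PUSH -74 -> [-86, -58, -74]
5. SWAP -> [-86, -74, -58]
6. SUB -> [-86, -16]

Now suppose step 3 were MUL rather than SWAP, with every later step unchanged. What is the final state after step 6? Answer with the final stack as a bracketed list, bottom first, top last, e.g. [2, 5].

(re-executing from step 3 with the substitution; state before step 3: [-58, -86])
3. MUL -> [4988]
4. PUSH -74 -> [4988, -74]
5. SWAP -> [-74, 4988]
6. SUB -> [-5062]

[-5062]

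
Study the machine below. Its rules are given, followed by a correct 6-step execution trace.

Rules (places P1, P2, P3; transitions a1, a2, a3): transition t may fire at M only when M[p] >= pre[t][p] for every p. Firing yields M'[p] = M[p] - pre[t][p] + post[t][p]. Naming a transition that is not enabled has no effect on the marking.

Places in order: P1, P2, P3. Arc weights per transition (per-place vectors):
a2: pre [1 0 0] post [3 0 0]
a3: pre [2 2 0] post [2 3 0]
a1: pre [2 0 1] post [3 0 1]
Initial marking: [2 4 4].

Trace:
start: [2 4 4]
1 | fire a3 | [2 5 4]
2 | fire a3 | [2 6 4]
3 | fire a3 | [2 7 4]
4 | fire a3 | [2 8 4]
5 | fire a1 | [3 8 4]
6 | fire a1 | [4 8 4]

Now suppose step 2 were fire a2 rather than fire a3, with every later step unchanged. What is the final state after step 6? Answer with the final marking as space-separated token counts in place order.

(re-executing from step 2 with the substitution; state before step 2: [2 5 4])
2 | fire a2 | [4 5 4]
3 | fire a3 | [4 6 4]
4 | fire a3 | [4 7 4]
5 | fire a1 | [5 7 4]
6 | fire a1 | [6 7 4]

6 7 4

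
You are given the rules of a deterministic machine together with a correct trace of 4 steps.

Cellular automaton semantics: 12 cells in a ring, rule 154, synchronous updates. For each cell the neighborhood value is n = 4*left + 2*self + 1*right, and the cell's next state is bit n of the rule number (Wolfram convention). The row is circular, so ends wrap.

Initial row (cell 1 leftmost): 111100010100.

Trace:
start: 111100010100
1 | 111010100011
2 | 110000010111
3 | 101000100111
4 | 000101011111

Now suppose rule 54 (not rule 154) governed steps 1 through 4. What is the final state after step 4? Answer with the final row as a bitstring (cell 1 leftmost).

(re-executing steps 1..4 under rule 54; state before step 1: 111100010100)
1 | 000010111111
2 | 100111000000
3 | 111000100001
4 | 000101110010

000101110010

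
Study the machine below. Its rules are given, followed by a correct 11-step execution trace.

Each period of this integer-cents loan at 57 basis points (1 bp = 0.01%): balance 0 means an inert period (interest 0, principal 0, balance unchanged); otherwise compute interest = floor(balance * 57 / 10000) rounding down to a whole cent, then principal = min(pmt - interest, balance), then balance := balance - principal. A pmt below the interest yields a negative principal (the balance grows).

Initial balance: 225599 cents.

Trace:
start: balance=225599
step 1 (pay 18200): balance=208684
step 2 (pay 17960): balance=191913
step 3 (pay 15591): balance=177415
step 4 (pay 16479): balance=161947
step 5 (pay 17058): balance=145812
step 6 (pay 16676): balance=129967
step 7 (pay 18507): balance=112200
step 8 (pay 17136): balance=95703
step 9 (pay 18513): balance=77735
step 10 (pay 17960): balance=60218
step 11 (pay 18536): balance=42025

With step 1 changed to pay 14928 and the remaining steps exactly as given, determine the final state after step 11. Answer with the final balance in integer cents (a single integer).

45488

(re-executing from step 1 with the substitution; state before step 1: balance=225599)
step 1 (pay 14928): balance=211956
step 2 (pay 17960): balance=195204
step 3 (pay 15591): balance=180725
step 4 (pay 16479): balance=165276
step 5 (pay 17058): balance=149160
step 6 (pay 16676): balance=133334
step 7 (pay 18507): balance=115587
step 8 (pay 17136): balance=99109
step 9 (pay 18513): balance=81160
step 10 (pay 17960): balance=63662
step 11 (pay 18536): balance=45488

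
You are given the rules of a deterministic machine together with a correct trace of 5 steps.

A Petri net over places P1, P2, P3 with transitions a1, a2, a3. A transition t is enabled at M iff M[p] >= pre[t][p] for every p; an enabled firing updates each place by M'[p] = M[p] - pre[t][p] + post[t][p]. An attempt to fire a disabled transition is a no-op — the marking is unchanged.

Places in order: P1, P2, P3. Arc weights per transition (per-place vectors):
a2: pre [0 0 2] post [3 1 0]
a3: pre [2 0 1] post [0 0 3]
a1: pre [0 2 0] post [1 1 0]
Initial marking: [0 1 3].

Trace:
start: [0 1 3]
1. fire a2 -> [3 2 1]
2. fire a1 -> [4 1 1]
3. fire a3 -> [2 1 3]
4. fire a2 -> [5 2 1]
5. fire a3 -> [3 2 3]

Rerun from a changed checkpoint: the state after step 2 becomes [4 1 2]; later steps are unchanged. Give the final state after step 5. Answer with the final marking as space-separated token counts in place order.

state after step 2 := [4 1 2]
3. fire a3 -> [2 1 4]
4. fire a2 -> [5 2 2]
5. fire a3 -> [3 2 4]

3 2 4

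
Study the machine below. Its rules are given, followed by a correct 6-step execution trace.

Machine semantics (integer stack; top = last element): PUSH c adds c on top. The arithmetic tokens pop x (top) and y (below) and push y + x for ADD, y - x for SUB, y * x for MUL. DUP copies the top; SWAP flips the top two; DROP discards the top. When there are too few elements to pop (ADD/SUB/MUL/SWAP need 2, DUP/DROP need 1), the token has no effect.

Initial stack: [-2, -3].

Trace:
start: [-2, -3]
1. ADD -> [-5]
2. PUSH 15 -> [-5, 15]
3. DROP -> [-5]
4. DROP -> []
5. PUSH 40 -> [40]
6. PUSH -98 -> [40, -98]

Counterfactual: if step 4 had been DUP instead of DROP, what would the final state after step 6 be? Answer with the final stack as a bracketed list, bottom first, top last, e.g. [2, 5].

[-5, -5, 40, -98]

(re-executing from step 4 with the substitution; state before step 4: [-5])
4. DUP -> [-5, -5]
5. PUSH 40 -> [-5, -5, 40]
6. PUSH -98 -> [-5, -5, 40, -98]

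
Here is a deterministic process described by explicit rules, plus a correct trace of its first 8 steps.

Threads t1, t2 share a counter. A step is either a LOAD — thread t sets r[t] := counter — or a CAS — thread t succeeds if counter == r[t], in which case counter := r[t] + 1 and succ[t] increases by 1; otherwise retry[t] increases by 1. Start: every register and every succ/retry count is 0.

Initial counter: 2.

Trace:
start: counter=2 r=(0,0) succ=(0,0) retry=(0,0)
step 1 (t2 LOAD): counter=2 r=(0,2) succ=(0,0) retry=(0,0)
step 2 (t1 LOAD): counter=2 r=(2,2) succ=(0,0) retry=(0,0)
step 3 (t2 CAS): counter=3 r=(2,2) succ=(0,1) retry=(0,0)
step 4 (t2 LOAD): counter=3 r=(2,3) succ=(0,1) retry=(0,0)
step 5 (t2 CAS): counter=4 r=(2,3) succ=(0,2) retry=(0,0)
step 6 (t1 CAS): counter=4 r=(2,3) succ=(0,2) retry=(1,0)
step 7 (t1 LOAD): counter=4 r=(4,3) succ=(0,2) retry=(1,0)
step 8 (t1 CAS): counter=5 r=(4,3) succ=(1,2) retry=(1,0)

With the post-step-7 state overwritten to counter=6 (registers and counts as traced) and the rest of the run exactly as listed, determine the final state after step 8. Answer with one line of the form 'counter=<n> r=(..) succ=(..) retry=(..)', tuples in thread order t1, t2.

state after step 7 := counter=6 r=(4,3) succ=(0,2) retry=(1,0)
step 8 (t1 CAS): counter=6 r=(4,3) succ=(0,2) retry=(2,0)

counter=6 r=(4,3) succ=(0,2) retry=(2,0)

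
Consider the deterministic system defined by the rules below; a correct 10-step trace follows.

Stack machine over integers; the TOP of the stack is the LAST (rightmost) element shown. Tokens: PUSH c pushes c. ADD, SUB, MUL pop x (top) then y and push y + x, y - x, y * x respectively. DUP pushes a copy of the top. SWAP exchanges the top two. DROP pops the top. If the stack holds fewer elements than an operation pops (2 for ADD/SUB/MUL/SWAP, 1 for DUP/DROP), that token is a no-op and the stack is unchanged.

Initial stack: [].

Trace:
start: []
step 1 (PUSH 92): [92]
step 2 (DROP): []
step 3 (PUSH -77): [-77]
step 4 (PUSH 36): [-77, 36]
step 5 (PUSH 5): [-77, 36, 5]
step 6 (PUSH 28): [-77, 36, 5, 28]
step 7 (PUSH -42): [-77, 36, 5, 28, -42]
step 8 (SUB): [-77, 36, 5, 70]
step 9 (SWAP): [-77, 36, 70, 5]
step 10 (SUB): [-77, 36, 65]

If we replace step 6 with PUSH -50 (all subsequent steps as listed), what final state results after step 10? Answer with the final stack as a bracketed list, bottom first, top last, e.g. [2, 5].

[-77, 36, -13]

(re-executing from step 6 with the substitution; state before step 6: [-77, 36, 5])
step 6 (PUSH -50): [-77, 36, 5, -50]
step 7 (PUSH -42): [-77, 36, 5, -50, -42]
step 8 (SUB): [-77, 36, 5, -8]
step 9 (SWAP): [-77, 36, -8, 5]
step 10 (SUB): [-77, 36, -13]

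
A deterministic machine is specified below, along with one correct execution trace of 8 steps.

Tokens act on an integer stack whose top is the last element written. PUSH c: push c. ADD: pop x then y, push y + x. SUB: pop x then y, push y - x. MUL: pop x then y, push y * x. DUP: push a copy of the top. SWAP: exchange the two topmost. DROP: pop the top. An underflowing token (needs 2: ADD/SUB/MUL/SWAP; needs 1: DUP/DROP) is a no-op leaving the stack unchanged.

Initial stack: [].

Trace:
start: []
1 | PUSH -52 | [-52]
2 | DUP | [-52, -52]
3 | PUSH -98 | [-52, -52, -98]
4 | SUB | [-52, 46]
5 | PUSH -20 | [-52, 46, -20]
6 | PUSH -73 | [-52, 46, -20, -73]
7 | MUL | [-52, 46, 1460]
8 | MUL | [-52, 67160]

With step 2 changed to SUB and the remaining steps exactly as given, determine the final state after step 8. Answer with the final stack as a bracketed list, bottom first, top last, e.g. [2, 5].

(re-executing from step 2 with the substitution; state before step 2: [-52])
2 | SUB | [-52]
3 | PUSH -98 | [-52, -98]
4 | SUB | [46]
5 | PUSH -20 | [46, -20]
6 | PUSH -73 | [46, -20, -73]
7 | MUL | [46, 1460]
8 | MUL | [67160]

[67160]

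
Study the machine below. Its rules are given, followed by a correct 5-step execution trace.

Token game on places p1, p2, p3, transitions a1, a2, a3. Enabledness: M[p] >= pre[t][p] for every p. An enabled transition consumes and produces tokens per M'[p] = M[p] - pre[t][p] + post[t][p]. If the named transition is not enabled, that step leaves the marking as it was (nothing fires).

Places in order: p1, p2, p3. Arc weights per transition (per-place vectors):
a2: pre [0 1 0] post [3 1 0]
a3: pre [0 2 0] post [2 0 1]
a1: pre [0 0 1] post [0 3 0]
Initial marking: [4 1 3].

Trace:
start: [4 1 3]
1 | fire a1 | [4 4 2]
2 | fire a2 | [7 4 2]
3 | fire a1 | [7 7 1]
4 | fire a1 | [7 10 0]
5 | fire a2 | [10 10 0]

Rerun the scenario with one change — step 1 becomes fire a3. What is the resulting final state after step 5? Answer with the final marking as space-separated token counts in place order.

10 7 1

(re-executing from step 1 with the substitution; state before step 1: [4 1 3])
1 | fire a3 | [4 1 3]
2 | fire a2 | [7 1 3]
3 | fire a1 | [7 4 2]
4 | fire a1 | [7 7 1]
5 | fire a2 | [10 7 1]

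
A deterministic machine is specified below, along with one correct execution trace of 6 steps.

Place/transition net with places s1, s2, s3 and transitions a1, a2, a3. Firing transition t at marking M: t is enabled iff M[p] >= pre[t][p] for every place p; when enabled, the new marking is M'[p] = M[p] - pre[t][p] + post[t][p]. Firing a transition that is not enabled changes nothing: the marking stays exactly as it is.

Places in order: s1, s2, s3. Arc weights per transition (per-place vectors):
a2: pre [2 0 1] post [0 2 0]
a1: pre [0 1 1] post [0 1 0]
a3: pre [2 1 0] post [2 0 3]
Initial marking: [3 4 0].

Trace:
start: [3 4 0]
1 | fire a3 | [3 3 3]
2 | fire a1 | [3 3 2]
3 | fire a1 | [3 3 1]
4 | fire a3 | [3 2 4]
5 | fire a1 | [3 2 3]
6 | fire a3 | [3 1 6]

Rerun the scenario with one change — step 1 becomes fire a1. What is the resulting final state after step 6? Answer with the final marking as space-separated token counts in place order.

(re-executing from step 1 with the substitution; state before step 1: [3 4 0])
1 | fire a1 | [3 4 0]
2 | fire a1 | [3 4 0]
3 | fire a1 | [3 4 0]
4 | fire a3 | [3 3 3]
5 | fire a1 | [3 3 2]
6 | fire a3 | [3 2 5]

3 2 5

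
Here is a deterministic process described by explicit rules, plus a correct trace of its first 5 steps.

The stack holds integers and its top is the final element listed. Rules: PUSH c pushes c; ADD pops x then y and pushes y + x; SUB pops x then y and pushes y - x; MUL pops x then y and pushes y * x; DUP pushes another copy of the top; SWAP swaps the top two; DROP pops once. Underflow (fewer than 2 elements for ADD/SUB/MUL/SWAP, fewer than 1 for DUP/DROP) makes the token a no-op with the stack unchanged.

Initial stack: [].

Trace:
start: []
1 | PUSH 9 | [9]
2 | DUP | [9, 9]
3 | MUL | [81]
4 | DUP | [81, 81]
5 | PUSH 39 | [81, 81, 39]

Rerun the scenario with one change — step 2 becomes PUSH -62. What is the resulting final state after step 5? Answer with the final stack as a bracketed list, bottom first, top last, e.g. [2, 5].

[-558, -558, 39]

(re-executing from step 2 with the substitution; state before step 2: [9])
2 | PUSH -62 | [9, -62]
3 | MUL | [-558]
4 | DUP | [-558, -558]
5 | PUSH 39 | [-558, -558, 39]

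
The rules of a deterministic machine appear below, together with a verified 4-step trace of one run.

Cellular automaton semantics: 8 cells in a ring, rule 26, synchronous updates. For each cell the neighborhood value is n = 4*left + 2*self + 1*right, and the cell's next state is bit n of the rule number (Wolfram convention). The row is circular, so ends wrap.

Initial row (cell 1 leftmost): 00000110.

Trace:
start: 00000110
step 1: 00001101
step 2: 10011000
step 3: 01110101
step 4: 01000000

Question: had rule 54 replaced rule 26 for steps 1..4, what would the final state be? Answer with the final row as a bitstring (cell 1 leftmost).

10010000

(re-executing steps 1..4 under rule 54; state before step 1: 00000110)
step 1: 00001001
step 2: 10011111
step 3: 01100000
step 4: 10010000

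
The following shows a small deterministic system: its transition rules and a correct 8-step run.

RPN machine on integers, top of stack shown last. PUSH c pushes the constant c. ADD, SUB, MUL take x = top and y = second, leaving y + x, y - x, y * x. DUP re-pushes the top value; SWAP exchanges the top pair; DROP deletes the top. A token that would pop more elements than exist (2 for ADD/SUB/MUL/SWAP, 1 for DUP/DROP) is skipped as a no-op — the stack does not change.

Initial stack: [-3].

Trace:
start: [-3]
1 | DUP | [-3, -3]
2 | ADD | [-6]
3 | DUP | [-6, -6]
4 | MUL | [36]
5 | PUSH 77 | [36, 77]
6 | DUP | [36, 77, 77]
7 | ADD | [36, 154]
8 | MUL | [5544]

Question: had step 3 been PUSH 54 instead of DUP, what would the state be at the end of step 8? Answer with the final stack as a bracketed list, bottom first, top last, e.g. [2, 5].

(re-executing from step 3 with the substitution; state before step 3: [-6])
3 | PUSH 54 | [-6, 54]
4 | MUL | [-324]
5 | PUSH 77 | [-324, 77]
6 | DUP | [-324, 77, 77]
7 | ADD | [-324, 154]
8 | MUL | [-49896]

[-49896]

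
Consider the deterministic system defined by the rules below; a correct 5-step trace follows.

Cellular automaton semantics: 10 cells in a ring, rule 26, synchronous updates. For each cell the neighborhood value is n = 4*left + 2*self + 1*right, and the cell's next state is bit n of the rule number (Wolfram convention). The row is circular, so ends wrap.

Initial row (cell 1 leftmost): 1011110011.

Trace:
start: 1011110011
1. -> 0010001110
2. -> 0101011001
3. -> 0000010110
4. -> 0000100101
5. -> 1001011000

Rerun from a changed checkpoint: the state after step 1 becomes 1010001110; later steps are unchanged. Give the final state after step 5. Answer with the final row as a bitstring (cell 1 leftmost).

state after step 1 := 1010001110
2. -> 0001011000
3. -> 0010010100
4. -> 0101100010
5. -> 1001010101

1001010101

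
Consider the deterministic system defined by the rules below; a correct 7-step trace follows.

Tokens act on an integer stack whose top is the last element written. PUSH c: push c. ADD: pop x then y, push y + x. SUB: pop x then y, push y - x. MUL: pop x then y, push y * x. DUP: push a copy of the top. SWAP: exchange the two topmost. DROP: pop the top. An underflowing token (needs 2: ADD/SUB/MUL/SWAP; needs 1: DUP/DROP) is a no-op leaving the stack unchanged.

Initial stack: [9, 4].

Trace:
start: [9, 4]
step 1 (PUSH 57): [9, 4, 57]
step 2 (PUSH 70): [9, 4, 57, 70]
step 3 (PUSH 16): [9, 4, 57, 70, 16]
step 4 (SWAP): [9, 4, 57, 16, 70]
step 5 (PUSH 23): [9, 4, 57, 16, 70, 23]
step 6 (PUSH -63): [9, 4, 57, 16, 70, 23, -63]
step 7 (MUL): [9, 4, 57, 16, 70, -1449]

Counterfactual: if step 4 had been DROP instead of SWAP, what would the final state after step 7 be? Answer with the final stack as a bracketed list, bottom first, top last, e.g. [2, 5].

(re-executing from step 4 with the substitution; state before step 4: [9, 4, 57, 70, 16])
step 4 (DROP): [9, 4, 57, 70]
step 5 (PUSH 23): [9, 4, 57, 70, 23]
step 6 (PUSH -63): [9, 4, 57, 70, 23, -63]
step 7 (MUL): [9, 4, 57, 70, -1449]

[9, 4, 57, 70, -1449]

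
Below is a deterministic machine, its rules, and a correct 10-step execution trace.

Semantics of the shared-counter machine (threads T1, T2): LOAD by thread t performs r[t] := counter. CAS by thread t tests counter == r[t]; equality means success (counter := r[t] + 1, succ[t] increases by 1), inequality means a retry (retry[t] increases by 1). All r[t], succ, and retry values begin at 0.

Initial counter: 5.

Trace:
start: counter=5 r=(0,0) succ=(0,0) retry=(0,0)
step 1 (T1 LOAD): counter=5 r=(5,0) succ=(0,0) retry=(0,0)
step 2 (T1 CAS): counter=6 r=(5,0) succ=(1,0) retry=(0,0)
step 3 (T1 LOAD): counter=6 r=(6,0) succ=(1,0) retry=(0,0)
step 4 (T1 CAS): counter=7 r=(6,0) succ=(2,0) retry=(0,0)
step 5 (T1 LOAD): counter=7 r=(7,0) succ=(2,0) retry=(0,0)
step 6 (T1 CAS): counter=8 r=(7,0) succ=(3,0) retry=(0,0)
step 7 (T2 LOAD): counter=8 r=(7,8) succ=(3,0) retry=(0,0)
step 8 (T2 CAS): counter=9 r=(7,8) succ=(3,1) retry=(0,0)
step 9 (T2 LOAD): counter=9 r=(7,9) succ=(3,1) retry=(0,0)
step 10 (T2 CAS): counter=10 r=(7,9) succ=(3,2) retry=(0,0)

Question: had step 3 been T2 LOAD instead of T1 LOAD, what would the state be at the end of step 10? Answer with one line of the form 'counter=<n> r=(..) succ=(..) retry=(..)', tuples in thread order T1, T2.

(re-executing from step 3 with the substitution; state before step 3: counter=6 r=(5,0) succ=(1,0) retry=(0,0))
step 3 (T2 LOAD): counter=6 r=(5,6) succ=(1,0) retry=(0,0)
step 4 (T1 CAS): counter=6 r=(5,6) succ=(1,0) retry=(1,0)
step 5 (T1 LOAD): counter=6 r=(6,6) succ=(1,0) retry=(1,0)
step 6 (T1 CAS): counter=7 r=(6,6) succ=(2,0) retry=(1,0)
step 7 (T2 LOAD): counter=7 r=(6,7) succ=(2,0) retry=(1,0)
step 8 (T2 CAS): counter=8 r=(6,7) succ=(2,1) retry=(1,0)
step 9 (T2 LOAD): counter=8 r=(6,8) succ=(2,1) retry=(1,0)
step 10 (T2 CAS): counter=9 r=(6,8) succ=(2,2) retry=(1,0)

counter=9 r=(6,8) succ=(2,2) retry=(1,0)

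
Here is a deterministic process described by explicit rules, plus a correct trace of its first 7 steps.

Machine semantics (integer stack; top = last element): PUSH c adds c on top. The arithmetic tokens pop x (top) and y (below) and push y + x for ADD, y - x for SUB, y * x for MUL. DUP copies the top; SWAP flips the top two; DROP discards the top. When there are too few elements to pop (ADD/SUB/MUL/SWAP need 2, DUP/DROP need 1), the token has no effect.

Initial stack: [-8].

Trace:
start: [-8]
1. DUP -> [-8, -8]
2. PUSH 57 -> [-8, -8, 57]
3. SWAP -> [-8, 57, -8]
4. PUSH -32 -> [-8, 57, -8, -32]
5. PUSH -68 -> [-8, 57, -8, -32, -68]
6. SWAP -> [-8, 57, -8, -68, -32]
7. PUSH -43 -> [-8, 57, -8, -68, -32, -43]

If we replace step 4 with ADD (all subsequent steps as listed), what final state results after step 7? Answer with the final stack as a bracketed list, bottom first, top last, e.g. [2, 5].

(re-executing from step 4 with the substitution; state before step 4: [-8, 57, -8])
4. ADD -> [-8, 49]
5. PUSH -68 -> [-8, 49, -68]
6. SWAP -> [-8, -68, 49]
7. PUSH -43 -> [-8, -68, 49, -43]

[-8, -68, 49, -43]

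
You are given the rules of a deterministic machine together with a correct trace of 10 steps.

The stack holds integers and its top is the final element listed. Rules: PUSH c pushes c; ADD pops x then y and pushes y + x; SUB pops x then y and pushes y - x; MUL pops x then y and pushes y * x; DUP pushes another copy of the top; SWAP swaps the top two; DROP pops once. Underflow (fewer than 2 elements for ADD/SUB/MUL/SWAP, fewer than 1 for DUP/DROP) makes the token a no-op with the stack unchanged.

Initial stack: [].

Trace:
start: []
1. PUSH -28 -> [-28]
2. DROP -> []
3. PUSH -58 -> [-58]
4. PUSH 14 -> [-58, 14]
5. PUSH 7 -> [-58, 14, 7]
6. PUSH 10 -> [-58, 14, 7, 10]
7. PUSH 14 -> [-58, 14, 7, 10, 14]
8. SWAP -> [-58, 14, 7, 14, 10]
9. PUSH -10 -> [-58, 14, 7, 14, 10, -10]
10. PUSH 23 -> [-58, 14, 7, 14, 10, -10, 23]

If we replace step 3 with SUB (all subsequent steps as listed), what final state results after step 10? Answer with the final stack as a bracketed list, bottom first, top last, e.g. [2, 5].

[14, 7, 14, 10, -10, 23]

(re-executing from step 3 with the substitution; state before step 3: [])
3. SUB -> []
4. PUSH 14 -> [14]
5. PUSH 7 -> [14, 7]
6. PUSH 10 -> [14, 7, 10]
7. PUSH 14 -> [14, 7, 10, 14]
8. SWAP -> [14, 7, 14, 10]
9. PUSH -10 -> [14, 7, 14, 10, -10]
10. PUSH 23 -> [14, 7, 14, 10, -10, 23]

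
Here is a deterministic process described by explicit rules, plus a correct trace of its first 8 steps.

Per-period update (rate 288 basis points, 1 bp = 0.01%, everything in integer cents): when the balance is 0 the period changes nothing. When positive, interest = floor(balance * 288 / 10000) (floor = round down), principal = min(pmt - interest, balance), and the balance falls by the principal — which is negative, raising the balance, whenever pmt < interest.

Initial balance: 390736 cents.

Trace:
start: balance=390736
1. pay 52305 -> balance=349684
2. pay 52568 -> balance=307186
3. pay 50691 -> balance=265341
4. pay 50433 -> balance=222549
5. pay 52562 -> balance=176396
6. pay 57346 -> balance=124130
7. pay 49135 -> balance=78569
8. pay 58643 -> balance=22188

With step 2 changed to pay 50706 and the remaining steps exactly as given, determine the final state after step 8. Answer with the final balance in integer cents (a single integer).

(re-executing from step 2 with the substitution; state before step 2: balance=349684)
2. pay 50706 -> balance=309048
3. pay 50691 -> balance=267257
4. pay 50433 -> balance=224521
5. pay 52562 -> balance=178425
6. pay 57346 -> balance=126217
7. pay 49135 -> balance=80717
8. pay 58643 -> balance=24398

24398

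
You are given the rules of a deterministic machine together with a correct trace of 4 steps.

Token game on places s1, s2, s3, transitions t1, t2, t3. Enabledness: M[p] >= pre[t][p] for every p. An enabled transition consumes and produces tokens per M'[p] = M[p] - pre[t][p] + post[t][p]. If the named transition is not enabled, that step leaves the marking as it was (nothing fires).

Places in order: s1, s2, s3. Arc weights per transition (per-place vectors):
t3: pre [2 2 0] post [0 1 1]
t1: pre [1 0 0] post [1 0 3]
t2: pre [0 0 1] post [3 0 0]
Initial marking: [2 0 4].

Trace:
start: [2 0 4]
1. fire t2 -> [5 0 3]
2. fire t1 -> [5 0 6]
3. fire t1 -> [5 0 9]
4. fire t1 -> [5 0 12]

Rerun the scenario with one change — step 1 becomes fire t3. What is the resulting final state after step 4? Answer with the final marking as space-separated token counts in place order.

(re-executing from step 1 with the substitution; state before step 1: [2 0 4])
1. fire t3 -> [2 0 4]
2. fire t1 -> [2 0 7]
3. fire t1 -> [2 0 10]
4. fire t1 -> [2 0 13]

2 0 13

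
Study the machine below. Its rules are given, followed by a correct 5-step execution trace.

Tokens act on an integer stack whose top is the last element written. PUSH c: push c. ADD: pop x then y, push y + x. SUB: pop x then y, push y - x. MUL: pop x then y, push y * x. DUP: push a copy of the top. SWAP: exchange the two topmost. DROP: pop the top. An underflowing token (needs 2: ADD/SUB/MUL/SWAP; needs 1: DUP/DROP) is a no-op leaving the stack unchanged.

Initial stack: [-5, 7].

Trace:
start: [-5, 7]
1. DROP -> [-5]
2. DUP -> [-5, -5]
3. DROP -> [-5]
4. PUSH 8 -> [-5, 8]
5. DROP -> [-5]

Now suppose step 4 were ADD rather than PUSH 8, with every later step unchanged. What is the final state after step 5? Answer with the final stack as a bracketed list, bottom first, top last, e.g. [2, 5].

(re-executing from step 4 with the substitution; state before step 4: [-5])
4. ADD -> [-5]
5. DROP -> []

[]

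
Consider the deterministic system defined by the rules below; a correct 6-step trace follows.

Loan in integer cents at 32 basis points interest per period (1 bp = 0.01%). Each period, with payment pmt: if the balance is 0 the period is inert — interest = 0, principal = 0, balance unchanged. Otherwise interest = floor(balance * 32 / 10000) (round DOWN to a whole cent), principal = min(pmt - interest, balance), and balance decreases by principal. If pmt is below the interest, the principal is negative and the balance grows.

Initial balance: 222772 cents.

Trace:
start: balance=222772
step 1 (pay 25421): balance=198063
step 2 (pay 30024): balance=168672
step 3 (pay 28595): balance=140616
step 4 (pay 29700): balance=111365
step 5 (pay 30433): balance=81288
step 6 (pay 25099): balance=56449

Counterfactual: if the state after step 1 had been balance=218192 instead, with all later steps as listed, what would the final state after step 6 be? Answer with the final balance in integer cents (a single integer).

76903

state after step 1 := balance=218192
step 2 (pay 30024): balance=188866
step 3 (pay 28595): balance=160875
step 4 (pay 29700): balance=131689
step 5 (pay 30433): balance=101677
step 6 (pay 25099): balance=76903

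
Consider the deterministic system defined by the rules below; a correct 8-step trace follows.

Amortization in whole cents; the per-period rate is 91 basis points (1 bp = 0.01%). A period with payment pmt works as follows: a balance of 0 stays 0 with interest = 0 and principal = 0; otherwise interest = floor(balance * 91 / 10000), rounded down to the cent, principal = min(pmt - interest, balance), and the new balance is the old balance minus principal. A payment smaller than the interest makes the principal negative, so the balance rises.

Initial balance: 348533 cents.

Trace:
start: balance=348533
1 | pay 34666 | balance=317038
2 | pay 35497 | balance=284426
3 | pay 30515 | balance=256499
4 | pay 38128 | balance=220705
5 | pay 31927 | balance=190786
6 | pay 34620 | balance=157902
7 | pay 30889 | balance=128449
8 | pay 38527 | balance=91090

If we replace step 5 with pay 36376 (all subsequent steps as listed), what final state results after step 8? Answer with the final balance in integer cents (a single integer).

86519

(re-executing from step 5 with the substitution; state before step 5: balance=220705)
5 | pay 36376 | balance=186337
6 | pay 34620 | balance=153412
7 | pay 30889 | balance=123919
8 | pay 38527 | balance=86519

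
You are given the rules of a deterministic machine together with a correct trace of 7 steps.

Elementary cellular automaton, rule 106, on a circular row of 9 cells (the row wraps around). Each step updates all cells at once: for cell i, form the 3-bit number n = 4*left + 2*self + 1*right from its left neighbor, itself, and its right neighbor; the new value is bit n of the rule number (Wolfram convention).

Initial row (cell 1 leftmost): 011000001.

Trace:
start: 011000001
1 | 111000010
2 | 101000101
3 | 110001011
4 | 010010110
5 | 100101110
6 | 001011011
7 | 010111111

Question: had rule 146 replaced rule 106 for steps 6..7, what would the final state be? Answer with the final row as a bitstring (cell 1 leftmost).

100101010

(re-executing steps 6..7 under rule 146; state before step 6: 100101110)
6 | 011000100
7 | 100101010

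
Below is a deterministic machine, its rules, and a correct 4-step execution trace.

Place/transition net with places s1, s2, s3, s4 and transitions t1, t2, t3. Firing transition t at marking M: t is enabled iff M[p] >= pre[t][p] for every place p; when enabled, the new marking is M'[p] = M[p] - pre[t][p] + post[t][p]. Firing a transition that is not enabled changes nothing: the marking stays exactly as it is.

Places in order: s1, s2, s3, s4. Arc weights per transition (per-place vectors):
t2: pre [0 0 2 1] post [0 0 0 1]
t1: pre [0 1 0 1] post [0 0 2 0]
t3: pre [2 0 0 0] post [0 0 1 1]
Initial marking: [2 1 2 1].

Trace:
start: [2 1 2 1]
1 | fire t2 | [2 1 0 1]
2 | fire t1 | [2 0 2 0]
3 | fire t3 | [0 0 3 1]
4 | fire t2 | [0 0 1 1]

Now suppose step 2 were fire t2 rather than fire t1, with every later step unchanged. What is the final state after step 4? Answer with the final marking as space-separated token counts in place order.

0 1 1 2

(re-executing from step 2 with the substitution; state before step 2: [2 1 0 1])
2 | fire t2 | [2 1 0 1]
3 | fire t3 | [0 1 1 2]
4 | fire t2 | [0 1 1 2]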